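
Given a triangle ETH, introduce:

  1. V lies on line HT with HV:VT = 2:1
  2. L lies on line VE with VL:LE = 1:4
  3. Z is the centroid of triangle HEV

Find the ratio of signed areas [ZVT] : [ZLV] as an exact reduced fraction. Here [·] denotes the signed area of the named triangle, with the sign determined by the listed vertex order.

Choose coordinates E = (0, 0), T = (1, 0), H = (0, 1).
1. V lies on line HT with HV:VT = 2:1 ⇒ V = (2/3, 1/3)
2. L lies on line VE with VL:LE = 1:4 ⇒ L = (8/15, 4/15)
3. Z is the centroid of triangle HEV ⇒ Z = (2/9, 4/9)
2·[ZVT] = -1/9, 2·[ZLV] = 2/45
[ZVT]:[ZLV] = -1/9:2/45 = -5/2

[ZVT]:[ZLV] = -5/2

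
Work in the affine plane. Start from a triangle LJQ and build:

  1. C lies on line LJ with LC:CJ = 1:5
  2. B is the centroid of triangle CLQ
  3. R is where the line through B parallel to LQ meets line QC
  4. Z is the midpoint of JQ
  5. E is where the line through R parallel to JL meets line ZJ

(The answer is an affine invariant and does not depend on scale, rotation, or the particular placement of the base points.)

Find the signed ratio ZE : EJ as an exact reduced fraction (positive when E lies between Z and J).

Set L = (0, 0), J = (1, 0), Q = (0, 1); any affine frame gives the same invariant.
1. C lies on line LJ with LC:CJ = 1:5 ⇒ C = (1/6, 0)
2. B is the centroid of triangle CLQ ⇒ B = (1/18, 1/3)
3. R is where the line through B parallel to LQ meets line QC ⇒ R = (1/18, 2/3)
4. Z is the midpoint of JQ ⇒ Z = (1/2, 1/2)
5. E is where the line through R parallel to JL meets line ZJ ⇒ E = (1/3, 2/3)
E = Z + t·(J−Z) with t = -1/3, so ZE:EJ = t:(1−t) = -1/3:4/3

ZE:EJ = -1/4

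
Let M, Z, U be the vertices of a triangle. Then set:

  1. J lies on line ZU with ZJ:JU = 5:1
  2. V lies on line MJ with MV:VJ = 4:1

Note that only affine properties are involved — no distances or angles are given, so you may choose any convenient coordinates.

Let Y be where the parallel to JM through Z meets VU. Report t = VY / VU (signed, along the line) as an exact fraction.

Choose coordinates M = (0, 0), Z = (1, 0), U = (0, 1).
1. J lies on line ZU with ZJ:JU = 5:1 ⇒ J = (1/6, 5/6)
2. V lies on line MJ with MV:VJ = 4:1 ⇒ V = (2/15, 2/3)
through Z parallel to JM: direction (-1/6, -5/6); meets VU at Y = (4/5, -1)
Y = V + t·(U−V) with t = -5

t = -5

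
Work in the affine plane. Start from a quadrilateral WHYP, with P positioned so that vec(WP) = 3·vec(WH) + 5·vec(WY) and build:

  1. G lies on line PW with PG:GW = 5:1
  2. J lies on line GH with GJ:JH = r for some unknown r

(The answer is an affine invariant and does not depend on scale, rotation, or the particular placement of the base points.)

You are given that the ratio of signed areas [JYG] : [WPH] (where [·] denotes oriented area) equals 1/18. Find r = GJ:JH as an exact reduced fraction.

r = 5

Choose coordinates W = (0, 0), H = (1, 0), Y = (0, 1), P = (3, 5).
1. G lies on line PW with PG:GW = 5:1 ⇒ G = (1/2, 5/6)
2. With GJ:JH = r, write λ = r/(r+1) so J = G + λ·(H−G); J is affine-linear in λ
Every point depending on J is an affine combination of J and λ-independent points, so each such coordinate is linear in λ; the λ² term in each signed area is a multiple of (H−G)×(H−G) = 0, so 2·[JYG] and 2·[WPH] are each linear in λ. Evaluating at λ=0 and λ=1:
  2·[JYG] = -1/3·λ,   2·[WPH] = -5
So [JYG]:[WPH] = (-1/3·λ) / (-5). Setting this equal to 1/18:
  -1/3·λ = 1/18·(-5)  ⇒  λ = 5/6
Then r = λ/(1−λ) = (5/6)/(1/6) = 5. Check: with r = 5, J = (11/12, 5/36) and [JYG]:[WPH] = 1/18 as required.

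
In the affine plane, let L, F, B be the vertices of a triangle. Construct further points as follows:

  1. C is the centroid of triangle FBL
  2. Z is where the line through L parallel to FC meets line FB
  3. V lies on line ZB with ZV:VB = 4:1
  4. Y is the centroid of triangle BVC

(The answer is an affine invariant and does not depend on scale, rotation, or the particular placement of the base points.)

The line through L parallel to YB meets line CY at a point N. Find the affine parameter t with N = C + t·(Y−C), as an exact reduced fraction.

Work in coordinates with L = (0, 0), F = (1, 0), B = (0, 1).
1. C is the centroid of triangle FBL ⇒ C = (1/3, 1/3)
2. Z is where the line through L parallel to FC meets line FB ⇒ Z = (2, -1)
3. V lies on line ZB with ZV:VB = 4:1 ⇒ V = (2/5, 3/5)
4. Y is the centroid of triangle BVC ⇒ Y = (11/45, 29/45)
through L parallel to YB: direction (-11/45, 16/45); meets CY at N = (11/15, -16/15)
N = C + t·(Y−C) with t = -9/2

t = -9/2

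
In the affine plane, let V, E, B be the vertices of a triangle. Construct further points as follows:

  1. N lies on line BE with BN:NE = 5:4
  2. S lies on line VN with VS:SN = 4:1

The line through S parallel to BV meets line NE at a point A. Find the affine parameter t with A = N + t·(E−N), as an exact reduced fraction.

t = -1/4

Set V = (0, 0), E = (1, 0), B = (0, 1); any affine frame gives the same invariant.
1. N lies on line BE with BN:NE = 5:4 ⇒ N = (5/9, 4/9)
2. S lies on line VN with VS:SN = 4:1 ⇒ S = (4/9, 16/45)
through S parallel to BV: direction (0, -1); meets NE at A = (4/9, 5/9)
A = N + t·(E−N) with t = -1/4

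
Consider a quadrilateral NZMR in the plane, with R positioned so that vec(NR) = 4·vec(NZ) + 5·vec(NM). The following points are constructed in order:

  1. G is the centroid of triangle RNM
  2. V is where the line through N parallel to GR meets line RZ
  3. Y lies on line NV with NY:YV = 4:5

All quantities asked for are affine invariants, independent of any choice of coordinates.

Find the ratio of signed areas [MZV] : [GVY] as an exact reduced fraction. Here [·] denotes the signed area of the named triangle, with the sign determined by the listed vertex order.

[MZV]:[GVY] = -162/25

Assign N = (0, 0), Z = (1, 0), M = (0, 1), R = (4, 5) — the answer is frame-independent, so this choice is without loss of generality.
1. G is the centroid of triangle RNM ⇒ G = (4/3, 2)
2. V is where the line through N parallel to GR meets line RZ ⇒ V = (40/13, 45/13)
3. Y lies on line NV with NY:YV = 4:5 ⇒ Y = (160/117, 20/13)
2·[MZV] = 72/13, 2·[GVY] = -100/117
[MZV]:[GVY] = 72/13:-100/117 = -162/25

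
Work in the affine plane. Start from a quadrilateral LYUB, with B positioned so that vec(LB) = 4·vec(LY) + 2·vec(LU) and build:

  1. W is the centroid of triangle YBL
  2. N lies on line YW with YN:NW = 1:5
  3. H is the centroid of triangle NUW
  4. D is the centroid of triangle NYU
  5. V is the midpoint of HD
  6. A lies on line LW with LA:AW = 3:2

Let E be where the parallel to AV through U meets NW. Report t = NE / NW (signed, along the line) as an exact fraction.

Assign L = (0, 0), Y = (1, 0), U = (0, 1), B = (4, 2) — the answer is frame-independent, so this choice is without loss of generality.
1. W is the centroid of triangle YBL ⇒ W = (5/3, 2/3)
2. N lies on line YW with YN:NW = 1:5 ⇒ N = (10/9, 1/9)
3. H is the centroid of triangle NUW ⇒ H = (25/27, 16/27)
4. D is the centroid of triangle NYU ⇒ D = (19/27, 10/27)
5. V is the midpoint of HD ⇒ V = (22/27, 13/27)
6. A lies on line LW with LA:AW = 3:2 ⇒ A = (1, 2/5)
through U parallel to AV: direction (-5/27, 11/135); meets NW at E = (25/18, 7/18)
E = N + t·(W−N) with t = 1/2

t = 1/2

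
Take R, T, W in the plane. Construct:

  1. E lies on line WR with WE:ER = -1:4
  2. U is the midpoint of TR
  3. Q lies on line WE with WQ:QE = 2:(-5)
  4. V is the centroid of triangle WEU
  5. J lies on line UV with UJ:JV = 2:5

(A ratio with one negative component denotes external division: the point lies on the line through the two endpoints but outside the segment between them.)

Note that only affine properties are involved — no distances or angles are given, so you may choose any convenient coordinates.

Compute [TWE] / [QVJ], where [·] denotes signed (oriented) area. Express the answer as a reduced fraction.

Work in coordinates with R = (0, 0), T = (1, 0), W = (0, 1).
1. E lies on line WR with WE:ER = -1:4 ⇒ E = (0, 4/3)
2. U is the midpoint of TR ⇒ U = (1/2, 0)
3. Q lies on line WE with WQ:QE = 2:(-5) ⇒ Q = (0, 7/9)
4. V is the centroid of triangle WEU ⇒ V = (1/6, 7/9)
5. J lies on line UV with UJ:JV = 2:5 ⇒ J = (17/42, 2/9)
2·[TWE] = -1/3, 2·[QVJ] = -5/54
[TWE]:[QVJ] = -1/3:-5/54 = 18/5

[TWE]:[QVJ] = 18/5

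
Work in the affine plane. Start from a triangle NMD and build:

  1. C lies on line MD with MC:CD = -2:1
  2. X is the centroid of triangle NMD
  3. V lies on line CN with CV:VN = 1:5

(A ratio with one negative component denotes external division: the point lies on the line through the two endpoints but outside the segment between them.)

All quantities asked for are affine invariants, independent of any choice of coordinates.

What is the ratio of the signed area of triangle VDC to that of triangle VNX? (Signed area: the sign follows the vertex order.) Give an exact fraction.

[VDC]:[VNX] = 1/5

Assign N = (0, 0), M = (1, 0), D = (0, 1) — the answer is frame-independent, so this choice is without loss of generality.
1. C lies on line MD with MC:CD = -2:1 ⇒ C = (-1, 2)
2. X is the centroid of triangle NMD ⇒ X = (1/3, 1/3)
3. V lies on line CN with CV:VN = 1:5 ⇒ V = (-5/6, 5/3)
2·[VDC] = 1/6, 2·[VNX] = 5/6
[VDC]:[VNX] = 1/6:5/6 = 1/5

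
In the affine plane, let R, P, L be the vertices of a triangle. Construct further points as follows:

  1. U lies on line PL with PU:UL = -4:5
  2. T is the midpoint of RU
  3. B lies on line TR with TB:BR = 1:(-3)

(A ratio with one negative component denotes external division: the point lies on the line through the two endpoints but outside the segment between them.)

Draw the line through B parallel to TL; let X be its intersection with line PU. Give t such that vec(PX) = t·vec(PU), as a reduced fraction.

t = 3/8

Choose coordinates R = (0, 0), P = (1, 0), L = (0, 1).
1. U lies on line PL with PU:UL = -4:5 ⇒ U = (5, -4)
2. T is the midpoint of RU ⇒ T = (5/2, -2)
3. B lies on line TR with TB:BR = 1:(-3) ⇒ B = (15/4, -3)
through B parallel to TL: direction (-5/2, 3); meets PU at X = (5/2, -3/2)
X = P + t·(U−P) with t = 3/8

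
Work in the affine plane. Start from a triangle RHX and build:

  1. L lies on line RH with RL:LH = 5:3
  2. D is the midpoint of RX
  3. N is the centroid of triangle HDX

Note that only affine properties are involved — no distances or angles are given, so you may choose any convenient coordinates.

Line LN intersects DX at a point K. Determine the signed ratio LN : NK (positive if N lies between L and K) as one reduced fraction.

Assign R = (0, 0), H = (1, 0), X = (0, 1) — the answer is frame-independent, so this choice is without loss of generality.
1. L lies on line RH with RL:LH = 5:3 ⇒ L = (5/8, 0)
2. D is the midpoint of RX ⇒ D = (0, 1/2)
3. N is the centroid of triangle HDX ⇒ N = (1/3, 1/2)
line LN meets DX at K = (0, 15/14)
N = L + t·(K−L) with t = 7/15, so LN:NK = 7/15:8/15

LN:NK = 7/8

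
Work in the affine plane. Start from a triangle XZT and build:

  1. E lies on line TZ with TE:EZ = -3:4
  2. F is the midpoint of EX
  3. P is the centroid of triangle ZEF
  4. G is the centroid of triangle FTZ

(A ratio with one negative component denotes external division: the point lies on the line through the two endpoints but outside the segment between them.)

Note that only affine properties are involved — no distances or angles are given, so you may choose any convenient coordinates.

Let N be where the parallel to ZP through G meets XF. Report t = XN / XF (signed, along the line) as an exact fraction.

Work in coordinates with X = (0, 0), Z = (1, 0), T = (0, 1).
1. E lies on line TZ with TE:EZ = -3:4 ⇒ E = (-3, 4)
2. F is the midpoint of EX ⇒ F = (-3/2, 2)
3. P is the centroid of triangle ZEF ⇒ P = (-7/6, 2)
4. G is the centroid of triangle FTZ ⇒ G = (-1/6, 1)
through G parallel to ZP: direction (-13/6, 2); meets XF at N = (-33/16, 11/4)
N = X + t·(F−X) with t = 11/8

t = 11/8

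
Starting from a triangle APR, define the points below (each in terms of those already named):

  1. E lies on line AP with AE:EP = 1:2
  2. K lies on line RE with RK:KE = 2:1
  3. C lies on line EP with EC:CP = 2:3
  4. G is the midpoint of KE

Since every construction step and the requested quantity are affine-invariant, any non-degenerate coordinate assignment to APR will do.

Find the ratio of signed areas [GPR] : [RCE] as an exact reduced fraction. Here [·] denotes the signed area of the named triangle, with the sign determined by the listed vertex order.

Work in coordinates with A = (0, 0), P = (1, 0), R = (0, 1).
1. E lies on line AP with AE:EP = 1:2 ⇒ E = (1/3, 0)
2. K lies on line RE with RK:KE = 2:1 ⇒ K = (2/9, 1/3)
3. C lies on line EP with EC:CP = 2:3 ⇒ C = (3/5, 0)
4. G is the midpoint of KE ⇒ G = (5/18, 1/6)
2·[GPR] = 5/9, 2·[RCE] = -4/15
[GPR]:[RCE] = 5/9:-4/15 = -25/12

[GPR]:[RCE] = -25/12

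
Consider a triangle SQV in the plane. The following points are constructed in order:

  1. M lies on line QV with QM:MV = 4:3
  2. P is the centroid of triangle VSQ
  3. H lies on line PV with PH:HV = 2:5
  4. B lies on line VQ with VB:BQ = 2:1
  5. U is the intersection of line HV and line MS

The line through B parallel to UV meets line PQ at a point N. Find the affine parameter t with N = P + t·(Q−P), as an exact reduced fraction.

Assign S = (0, 0), Q = (1, 0), V = (0, 1) — the answer is frame-independent, so this choice is without loss of generality.
1. M lies on line QV with QM:MV = 4:3 ⇒ M = (3/7, 4/7)
2. P is the centroid of triangle VSQ ⇒ P = (1/3, 1/3)
3. H lies on line PV with PH:HV = 2:5 ⇒ H = (5/21, 11/21)
4. B lies on line VQ with VB:BQ = 2:1 ⇒ B = (2/3, 1/3)
5. U is the intersection of line HV and line MS ⇒ U = (3/10, 2/5)
through B parallel to UV: direction (-3/10, 3/5); meets PQ at N = (7/9, 1/9)
N = P + t·(Q−P) with t = 2/3

t = 2/3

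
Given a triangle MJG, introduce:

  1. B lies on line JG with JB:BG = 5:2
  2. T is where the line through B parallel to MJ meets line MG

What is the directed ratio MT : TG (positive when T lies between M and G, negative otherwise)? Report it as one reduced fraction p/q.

Work in coordinates with M = (0, 0), J = (1, 0), G = (0, 1).
1. B lies on line JG with JB:BG = 5:2 ⇒ B = (2/7, 5/7)
2. T is where the line through B parallel to MJ meets line MG ⇒ T = (0, 5/7)
T = M + t·(G−M) with t = 5/7, so MT:TG = t:(1−t) = 5/7:2/7

MT:TG = 5/2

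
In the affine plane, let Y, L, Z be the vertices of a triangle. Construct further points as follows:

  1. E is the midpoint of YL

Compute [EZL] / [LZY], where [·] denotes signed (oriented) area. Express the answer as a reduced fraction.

[EZL]:[LZY] = -1/2

Choose coordinates Y = (0, 0), L = (1, 0), Z = (0, 1).
1. E is the midpoint of YL ⇒ E = (1/2, 0)
2·[EZL] = -1/2, 2·[LZY] = 1
[EZL]:[LZY] = -1/2:1 = -1/2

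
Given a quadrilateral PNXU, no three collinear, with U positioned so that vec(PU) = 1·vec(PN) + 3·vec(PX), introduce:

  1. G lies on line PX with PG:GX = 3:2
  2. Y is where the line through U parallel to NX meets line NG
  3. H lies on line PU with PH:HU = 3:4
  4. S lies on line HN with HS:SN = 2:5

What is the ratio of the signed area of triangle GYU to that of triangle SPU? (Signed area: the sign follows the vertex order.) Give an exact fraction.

[GYU]:[SPU] = -119/4

Set P = (0, 0), N = (1, 0), X = (0, 1), U = (1, 3); any affine frame gives the same invariant.
1. G lies on line PX with PG:GX = 3:2 ⇒ G = (0, 3/5)
2. Y is where the line through U parallel to NX meets line NG ⇒ Y = (17/2, -9/2)
3. H lies on line PU with PH:HU = 3:4 ⇒ H = (3/7, 9/7)
4. S lies on line HN with HS:SN = 2:5 ⇒ S = (29/49, 45/49)
2·[GYU] = 51/2, 2·[SPU] = -6/7
[GYU]:[SPU] = 51/2:-6/7 = -119/4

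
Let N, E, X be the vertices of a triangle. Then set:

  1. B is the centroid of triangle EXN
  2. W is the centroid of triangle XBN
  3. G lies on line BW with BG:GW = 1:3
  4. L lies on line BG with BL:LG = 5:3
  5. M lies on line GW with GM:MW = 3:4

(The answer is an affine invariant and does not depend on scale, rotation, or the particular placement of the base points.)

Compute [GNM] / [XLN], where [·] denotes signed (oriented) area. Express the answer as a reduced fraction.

[GNM]:[XLN] = 36/301

Set N = (0, 0), E = (1, 0), X = (0, 1); any affine frame gives the same invariant.
1. B is the centroid of triangle EXN ⇒ B = (1/3, 1/3)
2. W is the centroid of triangle XBN ⇒ W = (1/9, 4/9)
3. G lies on line BW with BG:GW = 1:3 ⇒ G = (5/18, 13/36)
4. L lies on line BG with BL:LG = 5:3 ⇒ L = (43/144, 101/288)
5. M lies on line GW with GM:MW = 3:4 ⇒ M = (13/63, 25/63)
2·[GNM] = -1/28, 2·[XLN] = -43/144
[GNM]:[XLN] = -1/28:-43/144 = 36/301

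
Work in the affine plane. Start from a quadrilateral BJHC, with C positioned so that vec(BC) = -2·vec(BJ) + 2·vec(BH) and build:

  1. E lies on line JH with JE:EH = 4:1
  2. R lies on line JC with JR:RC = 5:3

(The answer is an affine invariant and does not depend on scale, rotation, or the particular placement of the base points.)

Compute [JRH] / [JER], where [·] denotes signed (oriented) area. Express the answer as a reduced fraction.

Assign B = (0, 0), J = (1, 0), H = (0, 1), C = (-2, 2) — the answer is frame-independent, so this choice is without loss of generality.
1. E lies on line JH with JE:EH = 4:1 ⇒ E = (1/5, 4/5)
2. R lies on line JC with JR:RC = 5:3 ⇒ R = (-7/8, 5/4)
2·[JRH] = -5/8, 2·[JER] = 1/2
[JRH]:[JER] = -5/8:1/2 = -5/4

[JRH]:[JER] = -5/4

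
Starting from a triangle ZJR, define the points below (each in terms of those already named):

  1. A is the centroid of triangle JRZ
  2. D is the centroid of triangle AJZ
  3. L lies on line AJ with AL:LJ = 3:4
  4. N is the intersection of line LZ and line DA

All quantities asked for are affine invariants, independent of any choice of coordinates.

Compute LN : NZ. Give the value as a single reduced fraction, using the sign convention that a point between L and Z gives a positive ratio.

LN:NZ = 3/7

Set Z = (0, 0), J = (1, 0), R = (0, 1); any affine frame gives the same invariant.
1. A is the centroid of triangle JRZ ⇒ A = (1/3, 1/3)
2. D is the centroid of triangle AJZ ⇒ D = (4/9, 1/9)
3. L lies on line AJ with AL:LJ = 3:4 ⇒ L = (13/21, 4/21)
4. N is the intersection of line LZ and line DA ⇒ N = (13/30, 2/15)
N = L + t·(Z−L) with t = 3/10, so LN:NZ = t:(1−t) = 3/10:7/10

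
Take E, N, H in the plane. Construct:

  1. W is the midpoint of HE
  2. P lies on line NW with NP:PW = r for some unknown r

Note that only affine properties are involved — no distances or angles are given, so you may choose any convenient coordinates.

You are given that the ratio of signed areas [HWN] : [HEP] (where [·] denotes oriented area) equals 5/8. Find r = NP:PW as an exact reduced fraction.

r = 1/4

Choose coordinates E = (0, 0), N = (1, 0), H = (0, 1).
1. W is the midpoint of HE ⇒ W = (0, 1/2)
2. With NP:PW = r, write λ = r/(r+1) so P = N + λ·(W−N); P is affine-linear in λ
Every point depending on P is an affine combination of P and λ-independent points, so each such coordinate is linear in λ; the λ² term in each signed area is a multiple of (W−N)×(W−N) = 0, so 2·[HWN] and 2·[HEP] are each linear in λ. Evaluating at λ=0 and λ=1:
  2·[HWN] = 1/2,   2·[HEP] = −λ + 1
So [HWN]:[HEP] = (1/2) / (−λ + 1). Setting this equal to 5/8:
  1/2 = 5/8·(−λ + 1)  ⇒  λ = 1/5
Then r = λ/(1−λ) = (1/5)/(4/5) = 1/4. Check: with r = 1/4, P = (4/5, 1/10) and [HWN]:[HEP] = 5/8 as required.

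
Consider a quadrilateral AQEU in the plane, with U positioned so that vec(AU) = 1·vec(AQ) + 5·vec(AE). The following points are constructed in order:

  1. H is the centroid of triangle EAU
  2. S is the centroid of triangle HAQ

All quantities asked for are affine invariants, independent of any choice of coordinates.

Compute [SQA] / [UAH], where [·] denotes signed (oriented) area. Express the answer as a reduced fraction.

Set A = (0, 0), Q = (1, 0), E = (0, 1), U = (1, 5); any affine frame gives the same invariant.
1. H is the centroid of triangle EAU ⇒ H = (1/3, 2)
2. S is the centroid of triangle HAQ ⇒ S = (4/9, 2/3)
2·[SQA] = -2/3, 2·[UAH] = -1/3
[SQA]:[UAH] = -2/3:-1/3 = 2

[SQA]:[UAH] = 2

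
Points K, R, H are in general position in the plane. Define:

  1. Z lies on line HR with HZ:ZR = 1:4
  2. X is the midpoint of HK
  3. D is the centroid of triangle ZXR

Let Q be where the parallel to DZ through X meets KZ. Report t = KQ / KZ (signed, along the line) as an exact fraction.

Choose coordinates K = (0, 0), R = (1, 0), H = (0, 1).
1. Z lies on line HR with HZ:ZR = 1:4 ⇒ Z = (1/5, 4/5)
2. X is the midpoint of HK ⇒ X = (0, 1/2)
3. D is the centroid of triangle ZXR ⇒ D = (2/5, 13/30)
through X parallel to DZ: direction (-1/5, 11/30); meets KZ at Q = (3/35, 12/35)
Q = K + t·(Z−K) with t = 3/7

t = 3/7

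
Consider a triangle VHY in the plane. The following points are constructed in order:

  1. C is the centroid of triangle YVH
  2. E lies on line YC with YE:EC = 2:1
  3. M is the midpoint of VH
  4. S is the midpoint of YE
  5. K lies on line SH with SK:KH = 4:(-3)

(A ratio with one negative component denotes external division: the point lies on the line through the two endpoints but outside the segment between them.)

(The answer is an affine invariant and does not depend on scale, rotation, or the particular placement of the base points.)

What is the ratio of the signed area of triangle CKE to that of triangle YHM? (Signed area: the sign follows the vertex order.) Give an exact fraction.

[CKE]:[YHM] = -8/9

Choose coordinates V = (0, 0), H = (1, 0), Y = (0, 1).
1. C is the centroid of triangle YVH ⇒ C = (1/3, 1/3)
2. E lies on line YC with YE:EC = 2:1 ⇒ E = (2/9, 5/9)
3. M is the midpoint of VH ⇒ M = (1/2, 0)
4. S is the midpoint of YE ⇒ S = (1/9, 7/9)
5. K lies on line SH with SK:KH = 4:(-3) ⇒ K = (11/3, -7/3)
2·[CKE] = 4/9, 2·[YHM] = -1/2
[CKE]:[YHM] = 4/9:-1/2 = -8/9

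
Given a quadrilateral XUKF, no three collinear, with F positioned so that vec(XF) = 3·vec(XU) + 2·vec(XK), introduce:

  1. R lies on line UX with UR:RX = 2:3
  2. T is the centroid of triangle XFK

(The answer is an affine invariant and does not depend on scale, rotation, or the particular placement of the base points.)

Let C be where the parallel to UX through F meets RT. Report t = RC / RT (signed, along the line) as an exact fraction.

Choose coordinates X = (0, 0), U = (1, 0), K = (0, 1), F = (3, 2).
1. R lies on line UX with UR:RX = 2:3 ⇒ R = (3/5, 0)
2. T is the centroid of triangle XFK ⇒ T = (1, 1)
through F parallel to UX: direction (-1, 0); meets RT at C = (7/5, 2)
C = R + t·(T−R) with t = 2

t = 2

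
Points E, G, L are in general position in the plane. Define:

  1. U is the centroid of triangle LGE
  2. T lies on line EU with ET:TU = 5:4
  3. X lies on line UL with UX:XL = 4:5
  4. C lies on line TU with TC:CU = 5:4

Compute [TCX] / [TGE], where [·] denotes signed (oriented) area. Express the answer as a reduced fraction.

[TCX]:[TGE] = -16/81

Assign E = (0, 0), G = (1, 0), L = (0, 1) — the answer is frame-independent, so this choice is without loss of generality.
1. U is the centroid of triangle LGE ⇒ U = (1/3, 1/3)
2. T lies on line EU with ET:TU = 5:4 ⇒ T = (5/27, 5/27)
3. X lies on line UL with UX:XL = 4:5 ⇒ X = (5/27, 17/27)
4. C lies on line TU with TC:CU = 5:4 ⇒ C = (65/243, 65/243)
2·[TCX] = 80/2187, 2·[TGE] = -5/27
[TCX]:[TGE] = 80/2187:-5/27 = -16/81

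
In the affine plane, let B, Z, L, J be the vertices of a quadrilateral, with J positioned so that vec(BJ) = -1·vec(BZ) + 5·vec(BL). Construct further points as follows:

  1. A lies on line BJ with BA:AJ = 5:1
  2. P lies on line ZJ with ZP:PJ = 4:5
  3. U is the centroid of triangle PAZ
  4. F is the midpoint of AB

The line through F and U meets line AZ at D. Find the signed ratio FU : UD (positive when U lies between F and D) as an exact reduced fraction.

FU:UD = -143/8

Work in coordinates with B = (0, 0), Z = (1, 0), L = (0, 1), J = (-1, 5).
1. A lies on line BJ with BA:AJ = 5:1 ⇒ A = (-5/6, 25/6)
2. P lies on line ZJ with ZP:PJ = 4:5 ⇒ P = (1/9, 20/9)
3. U is the centroid of triangle PAZ ⇒ U = (5/54, 115/54)
4. F is the midpoint of AB ⇒ F = (-5/12, 25/12)
line FU meets AZ at D = (5/78, 1825/858)
U = F + t·(D−F) with t = 143/135, so FU:UD = 143/135:-8/135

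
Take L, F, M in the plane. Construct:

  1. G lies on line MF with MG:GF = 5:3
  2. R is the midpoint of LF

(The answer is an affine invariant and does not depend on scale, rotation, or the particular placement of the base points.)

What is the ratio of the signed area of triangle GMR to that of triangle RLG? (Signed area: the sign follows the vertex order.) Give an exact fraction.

Assign L = (0, 0), F = (1, 0), M = (0, 1) — the answer is frame-independent, so this choice is without loss of generality.
1. G lies on line MF with MG:GF = 5:3 ⇒ G = (5/8, 3/8)
2. R is the midpoint of LF ⇒ R = (1/2, 0)
2·[GMR] = 5/16, 2·[RLG] = -3/16
[GMR]:[RLG] = 5/16:-3/16 = -5/3

[GMR]:[RLG] = -5/3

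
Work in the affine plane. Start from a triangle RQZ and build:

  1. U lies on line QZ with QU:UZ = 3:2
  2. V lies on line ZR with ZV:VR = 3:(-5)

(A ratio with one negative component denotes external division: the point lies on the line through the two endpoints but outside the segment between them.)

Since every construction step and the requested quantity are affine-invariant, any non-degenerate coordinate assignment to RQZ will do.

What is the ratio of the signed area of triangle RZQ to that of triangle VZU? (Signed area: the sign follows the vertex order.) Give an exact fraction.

Choose coordinates R = (0, 0), Q = (1, 0), Z = (0, 1).
1. U lies on line QZ with QU:UZ = 3:2 ⇒ U = (2/5, 3/5)
2. V lies on line ZR with ZV:VR = 3:(-5) ⇒ V = (0, 5/2)
2·[RZQ] = -1, 2·[VZU] = 3/5
[RZQ]:[VZU] = -1:3/5 = -5/3

[RZQ]:[VZU] = -5/3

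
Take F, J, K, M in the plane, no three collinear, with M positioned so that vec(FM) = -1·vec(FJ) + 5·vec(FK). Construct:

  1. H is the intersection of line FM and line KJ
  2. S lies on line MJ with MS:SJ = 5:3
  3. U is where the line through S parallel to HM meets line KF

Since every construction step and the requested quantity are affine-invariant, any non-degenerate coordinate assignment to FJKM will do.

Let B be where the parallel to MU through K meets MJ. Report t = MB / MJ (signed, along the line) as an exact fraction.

t = 17/10

Set F = (0, 0), J = (1, 0), K = (0, 1), M = (-1, 5); any affine frame gives the same invariant.
1. H is the intersection of line FM and line KJ ⇒ H = (-1/4, 5/4)
2. S lies on line MJ with MS:SJ = 5:3 ⇒ S = (1/4, 15/8)
3. U is where the line through S parallel to HM meets line KF ⇒ U = (0, 25/8)
through K parallel to MU: direction (1, -15/8); meets MJ at B = (12/5, -7/2)
B = M + t·(J−M) with t = 17/10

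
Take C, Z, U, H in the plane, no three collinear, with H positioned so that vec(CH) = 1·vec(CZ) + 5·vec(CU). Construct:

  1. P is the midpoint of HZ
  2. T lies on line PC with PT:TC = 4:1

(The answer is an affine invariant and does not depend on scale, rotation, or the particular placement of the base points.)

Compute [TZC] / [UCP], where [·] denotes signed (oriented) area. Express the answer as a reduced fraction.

[TZC]:[UCP] = -1/2

Choose coordinates C = (0, 0), Z = (1, 0), U = (0, 1), H = (1, 5).
1. P is the midpoint of HZ ⇒ P = (1, 5/2)
2. T lies on line PC with PT:TC = 4:1 ⇒ T = (1/5, 1/2)
2·[TZC] = -1/2, 2·[UCP] = 1
[TZC]:[UCP] = -1/2:1 = -1/2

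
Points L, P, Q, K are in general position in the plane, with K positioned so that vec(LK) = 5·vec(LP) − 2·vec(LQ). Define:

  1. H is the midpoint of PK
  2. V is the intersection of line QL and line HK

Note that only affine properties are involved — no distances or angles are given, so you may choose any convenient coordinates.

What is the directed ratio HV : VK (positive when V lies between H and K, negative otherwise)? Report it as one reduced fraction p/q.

Assign L = (0, 0), P = (1, 0), Q = (0, 1), K = (5, -2) — the answer is frame-independent, so this choice is without loss of generality.
1. H is the midpoint of PK ⇒ H = (3, -1)
2. V is the intersection of line QL and line HK ⇒ V = (0, 1/2)
V = H + t·(K−H) with t = -3/2, so HV:VK = t:(1−t) = -3/2:5/2

HV:VK = -3/5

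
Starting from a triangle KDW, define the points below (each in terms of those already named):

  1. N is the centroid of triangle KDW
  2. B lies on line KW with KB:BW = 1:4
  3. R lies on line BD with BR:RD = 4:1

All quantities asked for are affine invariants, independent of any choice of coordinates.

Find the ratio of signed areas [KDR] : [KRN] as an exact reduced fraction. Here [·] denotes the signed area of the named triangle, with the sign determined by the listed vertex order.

[KDR]:[KRN] = 3/19

Assign K = (0, 0), D = (1, 0), W = (0, 1) — the answer is frame-independent, so this choice is without loss of generality.
1. N is the centroid of triangle KDW ⇒ N = (1/3, 1/3)
2. B lies on line KW with KB:BW = 1:4 ⇒ B = (0, 1/5)
3. R lies on line BD with BR:RD = 4:1 ⇒ R = (4/5, 1/25)
2·[KDR] = 1/25, 2·[KRN] = 19/75
[KDR]:[KRN] = 1/25:19/75 = 3/19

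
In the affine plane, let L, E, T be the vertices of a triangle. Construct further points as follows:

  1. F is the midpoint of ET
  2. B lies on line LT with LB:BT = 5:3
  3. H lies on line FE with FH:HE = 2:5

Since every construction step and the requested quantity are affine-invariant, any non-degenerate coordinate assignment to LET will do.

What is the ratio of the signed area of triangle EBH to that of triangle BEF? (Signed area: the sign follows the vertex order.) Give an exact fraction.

[EBH]:[BEF] = -5/7

Work in coordinates with L = (0, 0), E = (1, 0), T = (0, 1).
1. F is the midpoint of ET ⇒ F = (1/2, 1/2)
2. B lies on line LT with LB:BT = 5:3 ⇒ B = (0, 5/8)
3. H lies on line FE with FH:HE = 2:5 ⇒ H = (9/14, 5/14)
2·[EBH] = -15/112, 2·[BEF] = 3/16
[EBH]:[BEF] = -15/112:3/16 = -5/7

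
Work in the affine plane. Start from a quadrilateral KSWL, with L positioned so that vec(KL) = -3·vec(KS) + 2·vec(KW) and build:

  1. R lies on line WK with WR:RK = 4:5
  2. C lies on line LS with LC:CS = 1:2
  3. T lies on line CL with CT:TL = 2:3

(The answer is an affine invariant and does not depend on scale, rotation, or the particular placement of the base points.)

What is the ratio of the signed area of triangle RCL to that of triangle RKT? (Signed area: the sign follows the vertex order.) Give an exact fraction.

Set K = (0, 0), S = (1, 0), W = (0, 1), L = (-3, 2); any affine frame gives the same invariant.
1. R lies on line WK with WR:RK = 4:5 ⇒ R = (0, 5/9)
2. C lies on line LS with LC:CS = 1:2 ⇒ C = (-5/3, 4/3)
3. T lies on line CL with CT:TL = 2:3 ⇒ T = (-11/5, 8/5)
2·[RCL] = -2/27, 2·[RKT] = -11/9
[RCL]:[RKT] = -2/27:-11/9 = 2/33

[RCL]:[RKT] = 2/33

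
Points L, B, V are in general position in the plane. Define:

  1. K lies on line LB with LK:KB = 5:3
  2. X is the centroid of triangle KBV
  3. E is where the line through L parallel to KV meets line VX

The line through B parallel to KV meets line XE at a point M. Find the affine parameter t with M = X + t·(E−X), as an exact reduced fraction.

Set L = (0, 0), B = (1, 0), V = (0, 1); any affine frame gives the same invariant.
1. K lies on line LB with LK:KB = 5:3 ⇒ K = (5/8, 0)
2. X is the centroid of triangle KBV ⇒ X = (13/24, 1/3)
3. E is where the line through L parallel to KV meets line VX ⇒ E = (-65/24, 13/3)
through B parallel to KV: direction (-5/8, 1); meets XE at M = (13/8, -1)
M = X + t·(E−X) with t = -1/3

t = -1/3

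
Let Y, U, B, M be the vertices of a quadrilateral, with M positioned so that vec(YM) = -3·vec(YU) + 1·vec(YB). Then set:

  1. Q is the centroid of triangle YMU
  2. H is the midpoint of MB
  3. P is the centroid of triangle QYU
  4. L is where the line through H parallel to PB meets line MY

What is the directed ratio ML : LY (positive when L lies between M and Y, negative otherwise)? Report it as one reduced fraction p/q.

Choose coordinates Y = (0, 0), U = (1, 0), B = (0, 1), M = (-3, 1).
1. Q is the centroid of triangle YMU ⇒ Q = (-2/3, 1/3)
2. H is the midpoint of MB ⇒ H = (-3/2, 1)
3. P is the centroid of triangle QYU ⇒ P = (1/9, 1/9)
4. L is where the line through H parallel to PB meets line MY ⇒ L = (-33/23, 11/23)
L = M + t·(Y−M) with t = 12/23, so ML:LY = t:(1−t) = 12/23:11/23

ML:LY = 12/11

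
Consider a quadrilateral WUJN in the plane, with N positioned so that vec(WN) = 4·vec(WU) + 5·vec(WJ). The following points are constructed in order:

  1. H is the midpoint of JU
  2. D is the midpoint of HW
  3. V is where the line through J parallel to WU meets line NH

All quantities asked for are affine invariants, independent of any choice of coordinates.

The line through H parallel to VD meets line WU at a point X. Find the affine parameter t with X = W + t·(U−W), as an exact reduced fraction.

t = 2/27

Choose coordinates W = (0, 0), U = (1, 0), J = (0, 1), N = (4, 5).
1. H is the midpoint of JU ⇒ H = (1/2, 1/2)
2. D is the midpoint of HW ⇒ D = (1/4, 1/4)
3. V is where the line through J parallel to WU meets line NH ⇒ V = (8/9, 1)
through H parallel to VD: direction (-23/36, -3/4); meets WU at X = (2/27, 0)
X = W + t·(U−W) with t = 2/27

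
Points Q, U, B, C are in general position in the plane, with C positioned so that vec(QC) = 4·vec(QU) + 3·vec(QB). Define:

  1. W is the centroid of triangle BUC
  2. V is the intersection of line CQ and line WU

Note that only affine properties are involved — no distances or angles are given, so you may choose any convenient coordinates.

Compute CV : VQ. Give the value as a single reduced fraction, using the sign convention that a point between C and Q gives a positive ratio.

Assign Q = (0, 0), U = (1, 0), B = (0, 1), C = (4, 3) — the answer is frame-independent, so this choice is without loss of generality.
1. W is the centroid of triangle BUC ⇒ W = (5/3, 4/3)
2. V is the intersection of line CQ and line WU ⇒ V = (8/5, 6/5)
V = C + t·(Q−C) with t = 3/5, so CV:VQ = t:(1−t) = 3/5:2/5

CV:VQ = 3/2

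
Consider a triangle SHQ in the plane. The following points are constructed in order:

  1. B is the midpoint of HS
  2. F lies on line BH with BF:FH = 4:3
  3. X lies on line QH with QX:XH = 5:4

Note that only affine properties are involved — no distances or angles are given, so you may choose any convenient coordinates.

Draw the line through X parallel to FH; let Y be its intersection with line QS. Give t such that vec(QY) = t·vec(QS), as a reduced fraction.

Set S = (0, 0), H = (1, 0), Q = (0, 1); any affine frame gives the same invariant.
1. B is the midpoint of HS ⇒ B = (1/2, 0)
2. F lies on line BH with BF:FH = 4:3 ⇒ F = (11/14, 0)
3. X lies on line QH with QX:XH = 5:4 ⇒ X = (5/9, 4/9)
through X parallel to FH: direction (3/14, 0); meets QS at Y = (0, 4/9)
Y = Q + t·(S−Q) with t = 5/9

t = 5/9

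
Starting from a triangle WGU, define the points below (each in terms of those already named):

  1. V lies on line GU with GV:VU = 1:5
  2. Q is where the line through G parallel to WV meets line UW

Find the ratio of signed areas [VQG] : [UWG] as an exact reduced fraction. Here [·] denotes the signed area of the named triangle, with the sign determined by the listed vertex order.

[VQG]:[UWG] = 1/5

Choose coordinates W = (0, 0), G = (1, 0), U = (0, 1).
1. V lies on line GU with GV:VU = 1:5 ⇒ V = (5/6, 1/6)
2. Q is where the line through G parallel to WV meets line UW ⇒ Q = (0, -1/5)
2·[VQG] = 1/5, 2·[UWG] = 1
[VQG]:[UWG] = 1/5:1 = 1/5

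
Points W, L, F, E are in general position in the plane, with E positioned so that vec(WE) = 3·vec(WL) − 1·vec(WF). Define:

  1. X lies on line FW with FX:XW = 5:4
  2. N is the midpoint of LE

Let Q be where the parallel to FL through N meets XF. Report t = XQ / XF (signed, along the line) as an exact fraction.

Set W = (0, 0), L = (1, 0), F = (0, 1), E = (3, -1); any affine frame gives the same invariant.
1. X lies on line FW with FX:XW = 5:4 ⇒ X = (0, 4/9)
2. N is the midpoint of LE ⇒ N = (2, -1/2)
through N parallel to FL: direction (1, -1); meets XF at Q = (0, 3/2)
Q = X + t·(F−X) with t = 19/10

t = 19/10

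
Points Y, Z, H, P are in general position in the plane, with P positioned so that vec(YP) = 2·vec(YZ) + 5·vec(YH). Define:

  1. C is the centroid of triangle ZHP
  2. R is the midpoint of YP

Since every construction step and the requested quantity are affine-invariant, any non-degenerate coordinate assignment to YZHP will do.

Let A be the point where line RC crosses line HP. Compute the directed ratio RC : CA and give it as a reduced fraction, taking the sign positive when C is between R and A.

RC:CA = -1/2

Work in coordinates with Y = (0, 0), Z = (1, 0), H = (0, 1), P = (2, 5).
1. C is the centroid of triangle ZHP ⇒ C = (1, 2)
2. R is the midpoint of YP ⇒ R = (1, 5/2)
line RC meets HP at A = (1, 3)
C = R + t·(A−R) with t = -1, so RC:CA = -1:2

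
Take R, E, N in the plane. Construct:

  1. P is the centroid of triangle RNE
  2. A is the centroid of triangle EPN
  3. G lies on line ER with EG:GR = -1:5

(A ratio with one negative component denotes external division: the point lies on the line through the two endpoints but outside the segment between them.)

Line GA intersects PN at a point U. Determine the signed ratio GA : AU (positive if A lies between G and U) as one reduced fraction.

Choose coordinates R = (0, 0), E = (1, 0), N = (0, 1).
1. P is the centroid of triangle RNE ⇒ P = (1/3, 1/3)
2. A is the centroid of triangle EPN ⇒ A = (4/9, 4/9)
3. G lies on line ER with EG:GR = -1:5 ⇒ G = (5/4, 0)
line GA meets PN at U = (3/14, 4/7)
A = G + t·(U−G) with t = 7/9, so GA:AU = 7/9:2/9

GA:AU = 7/2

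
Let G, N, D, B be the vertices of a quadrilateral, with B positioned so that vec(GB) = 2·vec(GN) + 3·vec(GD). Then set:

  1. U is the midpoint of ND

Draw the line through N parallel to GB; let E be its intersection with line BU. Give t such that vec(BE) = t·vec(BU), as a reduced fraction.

t = 6

Choose coordinates G = (0, 0), N = (1, 0), D = (0, 1), B = (2, 3).
1. U is the midpoint of ND ⇒ U = (1/2, 1/2)
through N parallel to GB: direction (2, 3); meets BU at E = (-7, -12)
E = B + t·(U−B) with t = 6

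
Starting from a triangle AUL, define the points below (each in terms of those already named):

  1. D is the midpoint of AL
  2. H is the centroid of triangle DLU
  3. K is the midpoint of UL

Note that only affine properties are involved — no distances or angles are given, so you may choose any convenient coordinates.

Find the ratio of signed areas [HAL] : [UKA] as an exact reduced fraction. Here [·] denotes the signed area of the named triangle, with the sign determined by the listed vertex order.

Work in coordinates with A = (0, 0), U = (1, 0), L = (0, 1).
1. D is the midpoint of AL ⇒ D = (0, 1/2)
2. H is the centroid of triangle DLU ⇒ H = (1/3, 1/2)
3. K is the midpoint of UL ⇒ K = (1/2, 1/2)
2·[HAL] = -1/3, 2·[UKA] = 1/2
[HAL]:[UKA] = -1/3:1/2 = -2/3

[HAL]:[UKA] = -2/3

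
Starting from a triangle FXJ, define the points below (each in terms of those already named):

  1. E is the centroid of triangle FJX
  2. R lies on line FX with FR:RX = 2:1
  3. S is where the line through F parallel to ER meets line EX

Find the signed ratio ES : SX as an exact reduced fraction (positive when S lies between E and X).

Set F = (0, 0), X = (1, 0), J = (0, 1); any affine frame gives the same invariant.
1. E is the centroid of triangle FJX ⇒ E = (1/3, 1/3)
2. R lies on line FX with FR:RX = 2:1 ⇒ R = (2/3, 0)
3. S is where the line through F parallel to ER meets line EX ⇒ S = (-1, 1)
S = E + t·(X−E) with t = -2, so ES:SX = t:(1−t) = -2:3

ES:SX = -2/3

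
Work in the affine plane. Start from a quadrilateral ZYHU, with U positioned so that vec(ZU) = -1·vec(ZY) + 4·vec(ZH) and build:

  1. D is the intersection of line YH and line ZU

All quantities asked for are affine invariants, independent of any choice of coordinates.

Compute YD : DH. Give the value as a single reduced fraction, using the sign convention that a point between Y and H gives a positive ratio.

YD:DH = -4

Work in coordinates with Z = (0, 0), Y = (1, 0), H = (0, 1), U = (-1, 4).
1. D is the intersection of line YH and line ZU ⇒ D = (-1/3, 4/3)
D = Y + t·(H−Y) with t = 4/3, so YD:DH = t:(1−t) = 4/3:-1/3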